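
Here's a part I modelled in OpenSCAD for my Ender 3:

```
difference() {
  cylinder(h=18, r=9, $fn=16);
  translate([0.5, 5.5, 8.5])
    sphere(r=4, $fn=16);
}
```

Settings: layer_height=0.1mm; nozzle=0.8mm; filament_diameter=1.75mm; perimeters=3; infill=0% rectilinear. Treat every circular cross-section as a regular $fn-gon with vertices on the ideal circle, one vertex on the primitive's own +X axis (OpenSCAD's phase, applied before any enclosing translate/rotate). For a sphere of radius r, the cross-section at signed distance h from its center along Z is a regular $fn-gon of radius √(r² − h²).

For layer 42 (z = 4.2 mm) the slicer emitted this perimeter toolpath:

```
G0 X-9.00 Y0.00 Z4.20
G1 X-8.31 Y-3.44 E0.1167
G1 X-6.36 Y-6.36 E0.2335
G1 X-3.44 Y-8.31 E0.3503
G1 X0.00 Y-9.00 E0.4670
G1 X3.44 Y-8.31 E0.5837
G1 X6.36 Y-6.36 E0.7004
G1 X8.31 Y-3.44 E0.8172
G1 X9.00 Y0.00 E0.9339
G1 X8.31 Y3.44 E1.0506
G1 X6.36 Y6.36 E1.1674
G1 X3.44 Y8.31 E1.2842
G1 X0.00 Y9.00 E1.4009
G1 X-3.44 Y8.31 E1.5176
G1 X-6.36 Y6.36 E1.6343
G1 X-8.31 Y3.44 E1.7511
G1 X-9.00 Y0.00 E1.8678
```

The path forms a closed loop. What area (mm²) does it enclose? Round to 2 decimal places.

Apply the shoelace formula to the sequence of (X, Y) vertices; enclosed area = 247.73 mm².

247.73 mm²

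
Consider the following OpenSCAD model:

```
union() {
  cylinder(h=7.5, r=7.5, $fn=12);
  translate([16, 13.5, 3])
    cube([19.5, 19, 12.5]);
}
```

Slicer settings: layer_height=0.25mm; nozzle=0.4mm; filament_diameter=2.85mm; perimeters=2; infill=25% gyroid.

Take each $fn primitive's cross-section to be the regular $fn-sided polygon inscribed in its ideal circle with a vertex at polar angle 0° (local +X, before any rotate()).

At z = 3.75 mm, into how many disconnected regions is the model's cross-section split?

At z = 3.75 mm: the r=7.5 cylinder contributes a regular 12-gon of circumradius 7.5; the cube at (16, 13.5) (footprint 19.5×19) is included at this height; Taking the union: the 2 present regions are separate (no shared area or edge), so areas and boundary lengths simply add and each stays a separate island — 2 connected regions. The result has 2 disconnected regions.

2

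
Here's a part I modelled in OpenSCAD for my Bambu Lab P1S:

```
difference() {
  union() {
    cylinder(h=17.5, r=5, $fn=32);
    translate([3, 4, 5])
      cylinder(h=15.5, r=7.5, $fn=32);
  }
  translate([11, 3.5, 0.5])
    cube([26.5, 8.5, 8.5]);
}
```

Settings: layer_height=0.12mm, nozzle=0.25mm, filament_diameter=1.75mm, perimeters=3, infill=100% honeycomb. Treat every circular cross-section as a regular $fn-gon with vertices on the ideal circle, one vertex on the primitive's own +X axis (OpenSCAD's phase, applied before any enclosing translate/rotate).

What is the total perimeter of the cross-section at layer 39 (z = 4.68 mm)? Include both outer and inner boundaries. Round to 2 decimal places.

31.37 mm

At z = 4.68 mm: the cylinder: section is a regular 32-gon, circumradius r=5 (perimeter = 2·32·5.000·sin(180°/32) = 31.37 mm); the cylinder at (3, 4) is not intersected at this z (z outside [5, 20.5]); Combining (union): only the r=5 cylinder is present, so the union is just that shape — boundary = 31.37 mm; the cube at (11, 3.5) (footprint 26.5×8.5) is included at this height (perimeter 70.00 mm); Subtracting the remaining from the first: starting from that combined region, the 26.5×8.5 cube at (11, 3.5) misses the remaining region (no effect) — boundary = 31.37 mm. Overall, the cross-section is a single solid region. Total boundary length (outer) = 31.37 mm.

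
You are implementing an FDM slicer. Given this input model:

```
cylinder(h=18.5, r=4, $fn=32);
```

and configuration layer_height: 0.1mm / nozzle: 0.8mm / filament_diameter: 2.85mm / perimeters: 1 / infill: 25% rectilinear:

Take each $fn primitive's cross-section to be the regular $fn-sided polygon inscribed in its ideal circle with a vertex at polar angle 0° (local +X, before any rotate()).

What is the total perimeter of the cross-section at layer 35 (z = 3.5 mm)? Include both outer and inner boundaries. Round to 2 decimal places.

25.09 mm

At z = 3.5 mm: the r=4 cylinder gives a regular 32-gon of circumradius 4 (constant along its height) (perimeter = 2·32·4.000·sin(180°/32) = 25.09 mm). Overall, the cross-section is a single solid region. Total boundary length (outer) = 25.09 mm.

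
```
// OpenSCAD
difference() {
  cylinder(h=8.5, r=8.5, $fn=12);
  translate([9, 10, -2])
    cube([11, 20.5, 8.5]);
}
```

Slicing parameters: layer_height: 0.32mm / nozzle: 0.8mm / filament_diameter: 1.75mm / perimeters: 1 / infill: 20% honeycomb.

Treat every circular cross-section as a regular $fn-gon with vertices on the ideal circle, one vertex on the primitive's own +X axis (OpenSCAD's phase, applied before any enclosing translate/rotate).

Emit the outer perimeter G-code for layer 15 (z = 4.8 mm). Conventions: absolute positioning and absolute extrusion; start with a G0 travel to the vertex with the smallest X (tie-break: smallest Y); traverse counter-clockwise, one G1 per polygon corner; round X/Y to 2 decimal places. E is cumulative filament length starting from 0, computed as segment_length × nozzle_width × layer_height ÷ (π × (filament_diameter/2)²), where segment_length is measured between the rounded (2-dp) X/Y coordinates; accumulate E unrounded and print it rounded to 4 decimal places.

G0 X-8.50 Y0.00 Z4.80
G1 X-7.36 Y-4.25 E0.4683
G1 X-4.25 Y-7.36 E0.9364
G1 X0.00 Y-8.50 E1.4048
G1 X4.25 Y-7.36 E1.8731
G1 X7.36 Y-4.25 E2.3412
G1 X8.50 Y0.00 E2.8095
G1 X7.36 Y4.25 E3.2779
G1 X4.25 Y7.36 E3.7460
G1 X0.00 Y8.50 E4.2143
G1 X-4.25 Y7.36 E4.6826
G1 X-7.36 Y4.25 E5.1507
G1 X-8.50 Y0.00 E5.6191

At z = 4.8 mm: the cylinder: section is a regular 12-gon, circumradius r=8.5; the 11×20.5 cube at (9, 10) contributes its full rectangle; After the difference (first − rest): starting from the r=8.5 cylinder, the 11×20.5 cube at (9, 10) misses the remaining region (no effect) — 1 connected region. The outline is a single polygon with 12 vertices. Extrusion per mm of travel: 0.8 × 0.32 / (π × 0.875²) = 0.106432. Accumulating E over each segment gives final E = 5.6191.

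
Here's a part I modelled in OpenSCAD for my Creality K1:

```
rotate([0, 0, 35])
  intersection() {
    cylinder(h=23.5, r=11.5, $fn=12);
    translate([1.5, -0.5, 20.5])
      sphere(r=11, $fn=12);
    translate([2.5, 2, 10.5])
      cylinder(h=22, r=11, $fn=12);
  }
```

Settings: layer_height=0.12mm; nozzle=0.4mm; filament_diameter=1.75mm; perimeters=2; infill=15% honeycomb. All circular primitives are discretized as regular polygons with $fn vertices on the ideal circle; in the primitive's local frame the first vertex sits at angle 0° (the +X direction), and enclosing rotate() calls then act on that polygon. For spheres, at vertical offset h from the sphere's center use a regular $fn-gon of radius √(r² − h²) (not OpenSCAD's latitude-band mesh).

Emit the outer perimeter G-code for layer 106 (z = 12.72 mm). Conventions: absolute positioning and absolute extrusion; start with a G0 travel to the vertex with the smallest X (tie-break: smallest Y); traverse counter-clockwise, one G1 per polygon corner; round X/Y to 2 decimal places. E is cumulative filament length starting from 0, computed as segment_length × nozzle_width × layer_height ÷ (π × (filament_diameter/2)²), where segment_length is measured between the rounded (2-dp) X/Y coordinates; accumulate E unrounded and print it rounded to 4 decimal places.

G0 X-6.23 Y-0.23 Z12.72
G1 X-4.85 Y-4.01 E0.0803
G1 X-1.77 Y-6.60 E0.1606
G1 X2.19 Y-7.30 E0.2409
G1 X5.98 Y-5.92 E0.3214
G1 X8.56 Y-2.84 E0.4015
G1 X9.26 Y1.13 E0.4820
G1 X7.89 Y4.91 E0.5622
G1 X4.80 Y7.50 E0.6427
G1 X0.84 Y8.20 E0.7229
G1 X-2.94 Y6.82 E0.8032
G1 X-5.53 Y3.74 E0.8835
G1 X-6.23 Y-0.23 E0.9640

At z = 12.72 mm: the cylinder: section is a regular 12-gon, circumradius r=11.5; the sphere at (1.5, -0.5): section is a regular 12-gon, circumradius = √(r²−h²) = √(11²−7.78²) = 7.776; the r=11 cylinder at (2.5, 2) contributes a regular 12-gon of circumradius 11; Keeping only the common overlap: the r=11 sphere at (1.5, -0.5) lies inside the r=11.5 cylinder, so the common part is the r=11 sphere at (1.5, -0.5) itself; the running intersection lies inside the r=11 cylinder at (2.5, 2), so it is kept whole — 1 connected region; (rotated 35° about Z; rotation is an isometry so areas/perimeters/island counts are preserved). The outline is a single polygon with 12 vertices. Extrusion per mm of travel: 0.4 × 0.12 / (π × 0.875²) = 0.019956. Accumulating E over each segment gives final E = 0.9640.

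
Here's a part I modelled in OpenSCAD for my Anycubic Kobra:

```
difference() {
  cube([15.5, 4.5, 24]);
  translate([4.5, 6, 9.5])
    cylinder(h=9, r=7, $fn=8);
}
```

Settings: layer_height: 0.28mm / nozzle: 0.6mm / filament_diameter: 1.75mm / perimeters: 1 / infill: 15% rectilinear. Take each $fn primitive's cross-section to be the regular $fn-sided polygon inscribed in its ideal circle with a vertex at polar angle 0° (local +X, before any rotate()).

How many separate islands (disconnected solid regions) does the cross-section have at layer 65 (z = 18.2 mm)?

2

At z = 18.2 mm: the 15.5×4.5 cube contributes its full rectangle; the r=7 cylinder at (4.5, 6) contributes a regular 8-gon of circumradius 7; Taking the first minus the rest: starting from the 15.5×4.5 cube, the r=7 cylinder at (4.5, 6) partially overlaps it — only the 42.76 mm² overlap (of its 138.59 mm²) is removed, clipping the outline — 2 connected regions. Overall, the cross-section has 2 separate islands. Island count = 2.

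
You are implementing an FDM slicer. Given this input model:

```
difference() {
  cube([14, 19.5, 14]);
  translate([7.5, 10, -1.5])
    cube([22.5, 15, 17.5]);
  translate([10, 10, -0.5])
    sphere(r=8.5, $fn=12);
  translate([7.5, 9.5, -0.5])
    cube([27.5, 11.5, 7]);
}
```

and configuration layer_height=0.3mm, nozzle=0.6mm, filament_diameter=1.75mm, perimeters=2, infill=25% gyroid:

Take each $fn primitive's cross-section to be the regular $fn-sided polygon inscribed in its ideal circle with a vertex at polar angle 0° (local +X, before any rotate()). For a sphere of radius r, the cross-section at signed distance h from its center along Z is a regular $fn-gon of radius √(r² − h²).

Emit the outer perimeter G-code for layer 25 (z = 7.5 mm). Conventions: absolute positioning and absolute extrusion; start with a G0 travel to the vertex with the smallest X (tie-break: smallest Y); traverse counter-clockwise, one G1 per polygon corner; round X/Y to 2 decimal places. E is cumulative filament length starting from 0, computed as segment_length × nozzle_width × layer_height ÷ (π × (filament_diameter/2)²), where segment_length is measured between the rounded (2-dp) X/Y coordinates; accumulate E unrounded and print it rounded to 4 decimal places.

At z = 7.5 mm: the cube is present — its section is the full 14×19.5 rectangle; the cube at (7.5, 10) is present — its section is the full 22.5×15 rectangle; the r=8.5 sphere at (10, 10) contributes a regular 12-gon of circumradius √(8.5²−8²) = 2.872; the cube at (7.5, 9.5) is not intersected at this z (z outside [-0.5, 6.5]); Subtracting the remaining from the first: starting from the 14×19.5 cube, the 22.5×15 cube at (7.5, 10) partially overlaps it — only the 61.75 mm² overlap (of its 337.50 mm²) is removed, clipping the outline; the r=8.5 sphere at (10, 10) partially overlaps it — only the 12.63 mm² overlap (of its 24.75 mm²) is removed, clipping the outline — 1 connected region. The outline is a single polygon with 13 vertices. Extrusion per mm of travel: 0.6 × 0.3 / (π × 0.875²) = 0.074835. Accumulating E over each segment gives final E = 5.2838.

G0 X0.00 Y0.00 Z7.50
G1 X14.00 Y0.00 E1.0477
G1 X14.00 Y10.00 E1.7960
G1 X12.87 Y10.00 E1.8806
G1 X12.49 Y8.56 E1.9921
G1 X11.44 Y7.51 E2.1032
G1 X10.00 Y7.13 E2.2146
G1 X8.56 Y7.51 E2.3261
G1 X7.51 Y8.56 E2.4372
G1 X7.13 Y10.00 E2.5487
G1 X7.50 Y11.39 E2.6563
G1 X7.50 Y19.50 E3.2632
G1 X0.00 Y19.50 E3.8245
G1 X0.00 Y0.00 E5.2838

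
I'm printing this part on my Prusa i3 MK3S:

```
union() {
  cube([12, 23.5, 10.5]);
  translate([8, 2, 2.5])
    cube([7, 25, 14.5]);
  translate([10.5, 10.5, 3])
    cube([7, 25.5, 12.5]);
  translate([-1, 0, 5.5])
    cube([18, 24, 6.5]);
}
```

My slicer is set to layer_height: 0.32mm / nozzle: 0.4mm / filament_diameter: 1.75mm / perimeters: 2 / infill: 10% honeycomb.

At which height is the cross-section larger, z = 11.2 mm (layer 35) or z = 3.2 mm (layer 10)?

Layer 35 (z = 11.2): the cube does not reach this height (z outside [0, 10.5]); the cube at (8, 2) is present — its section is the full 7×25 rectangle (area 175.00 mm²); the cube at (10.5, 10.5) is present — its section is the full 7×25.5 rectangle (area 178.50 mm²); the 18×24 cube at (-1, 0) contributes its full rectangle (area 432.00 mm²); Merging all regions: the regions partially overlap — summed areas 785.50 mm² minus the doubly-counted overlap 255.25 mm² gives 530.25 mm² — area = 530.25 mm². So its area = 530.25 mm². Layer 10 (z = 3.2): the 12×23.5 cube contributes its full rectangle (area 282.00 mm²); the 7×25 cube at (8, 2) contributes its full rectangle (area 175.00 mm²); the 7×25.5 cube at (10.5, 10.5) contributes its full rectangle (area 178.50 mm²); the cube at (-1, 0) is not intersected at this z (z outside [5.5, 12]); Merging all regions: the regions partially overlap — summed areas 635.50 mm² minus the doubly-counted overlap 160.25 mm² gives 475.25 mm² — area = 475.25 mm². So its area = 475.25 mm². Layer 35 is larger (530.25 vs 475.25 mm²).

layer 35 (z = 11.2 mm)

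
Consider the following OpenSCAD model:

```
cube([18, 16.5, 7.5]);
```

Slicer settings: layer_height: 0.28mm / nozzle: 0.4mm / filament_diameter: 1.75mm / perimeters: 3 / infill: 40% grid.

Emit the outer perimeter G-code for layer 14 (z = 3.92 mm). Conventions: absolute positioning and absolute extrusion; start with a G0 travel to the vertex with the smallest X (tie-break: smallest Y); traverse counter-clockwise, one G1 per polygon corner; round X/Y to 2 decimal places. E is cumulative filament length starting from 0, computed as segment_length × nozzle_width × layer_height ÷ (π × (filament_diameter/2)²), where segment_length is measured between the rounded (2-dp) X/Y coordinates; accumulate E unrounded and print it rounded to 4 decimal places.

G0 X0.00 Y0.00 Z3.92
G1 X18.00 Y0.00 E0.8382
G1 X18.00 Y16.50 E1.6065
G1 X0.00 Y16.50 E2.4446
G1 X0.00 Y0.00 E3.2129

At z = 3.92 mm: the 18×16.5 cube contributes its full rectangle. The outline is a single polygon with 4 vertices. Extrusion per mm of travel: 0.4 × 0.28 / (π × 0.875²) = 0.046564. Accumulating E over each segment gives final E = 3.2129.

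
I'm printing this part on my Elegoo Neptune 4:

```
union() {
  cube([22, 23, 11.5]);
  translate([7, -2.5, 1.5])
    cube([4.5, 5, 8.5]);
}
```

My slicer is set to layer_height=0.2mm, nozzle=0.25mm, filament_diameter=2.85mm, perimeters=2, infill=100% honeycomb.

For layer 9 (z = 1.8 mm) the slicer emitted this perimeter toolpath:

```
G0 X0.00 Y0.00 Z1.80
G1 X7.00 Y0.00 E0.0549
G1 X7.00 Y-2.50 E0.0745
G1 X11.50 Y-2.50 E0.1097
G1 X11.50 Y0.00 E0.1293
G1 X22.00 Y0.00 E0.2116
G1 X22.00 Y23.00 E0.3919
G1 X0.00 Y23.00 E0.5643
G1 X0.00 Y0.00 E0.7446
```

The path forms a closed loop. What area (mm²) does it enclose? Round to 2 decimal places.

Apply the shoelace formula to the sequence of (X, Y) vertices; enclosed area = 517.25 mm².

517.25 mm²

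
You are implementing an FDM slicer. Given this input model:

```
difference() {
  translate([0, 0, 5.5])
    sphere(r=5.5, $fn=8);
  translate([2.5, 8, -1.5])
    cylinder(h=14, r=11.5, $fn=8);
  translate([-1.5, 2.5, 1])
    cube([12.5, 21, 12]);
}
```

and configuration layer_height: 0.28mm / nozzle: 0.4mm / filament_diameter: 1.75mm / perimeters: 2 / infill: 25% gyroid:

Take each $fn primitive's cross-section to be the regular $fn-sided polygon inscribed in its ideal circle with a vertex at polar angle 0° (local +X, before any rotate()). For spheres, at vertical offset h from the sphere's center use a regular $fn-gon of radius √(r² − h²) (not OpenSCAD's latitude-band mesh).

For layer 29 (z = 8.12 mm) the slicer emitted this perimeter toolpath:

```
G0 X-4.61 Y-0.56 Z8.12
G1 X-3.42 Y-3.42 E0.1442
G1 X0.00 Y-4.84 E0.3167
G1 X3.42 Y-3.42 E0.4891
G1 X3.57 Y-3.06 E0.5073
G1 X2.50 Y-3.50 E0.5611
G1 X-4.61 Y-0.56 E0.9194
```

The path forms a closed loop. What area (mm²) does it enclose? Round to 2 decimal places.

Apply the shoelace formula to the sequence of (X, Y) vertices; enclosed area = 13.16 mm².

13.16 mm²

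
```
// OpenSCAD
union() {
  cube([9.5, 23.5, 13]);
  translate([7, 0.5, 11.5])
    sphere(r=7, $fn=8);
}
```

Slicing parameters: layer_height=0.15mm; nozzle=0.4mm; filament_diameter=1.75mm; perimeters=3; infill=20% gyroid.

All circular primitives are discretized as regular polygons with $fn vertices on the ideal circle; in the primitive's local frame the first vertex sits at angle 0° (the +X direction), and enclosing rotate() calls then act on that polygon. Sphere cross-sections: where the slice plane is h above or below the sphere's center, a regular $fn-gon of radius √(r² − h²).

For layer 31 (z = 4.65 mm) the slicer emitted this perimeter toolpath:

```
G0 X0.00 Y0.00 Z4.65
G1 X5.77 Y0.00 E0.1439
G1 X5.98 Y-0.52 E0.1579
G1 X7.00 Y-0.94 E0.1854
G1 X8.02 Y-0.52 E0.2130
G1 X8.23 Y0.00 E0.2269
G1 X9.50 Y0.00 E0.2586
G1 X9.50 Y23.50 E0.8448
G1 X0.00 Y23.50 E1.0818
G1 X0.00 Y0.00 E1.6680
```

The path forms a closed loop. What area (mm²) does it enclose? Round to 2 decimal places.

224.85 mm²

Apply the shoelace formula to the sequence of (X, Y) vertices; enclosed area = 224.85 mm².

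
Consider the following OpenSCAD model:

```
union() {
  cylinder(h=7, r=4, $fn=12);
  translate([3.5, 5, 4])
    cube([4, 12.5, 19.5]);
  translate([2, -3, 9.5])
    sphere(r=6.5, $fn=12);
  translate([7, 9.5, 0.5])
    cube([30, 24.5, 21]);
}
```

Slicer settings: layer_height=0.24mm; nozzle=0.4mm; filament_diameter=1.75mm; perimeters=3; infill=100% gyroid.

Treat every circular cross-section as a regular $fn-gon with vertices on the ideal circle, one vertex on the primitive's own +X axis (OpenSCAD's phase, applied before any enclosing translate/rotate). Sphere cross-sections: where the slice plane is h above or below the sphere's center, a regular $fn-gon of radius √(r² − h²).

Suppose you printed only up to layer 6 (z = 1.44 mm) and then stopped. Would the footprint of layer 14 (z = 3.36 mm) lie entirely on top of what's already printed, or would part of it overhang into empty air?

Compare the two slices. At z = 1.44: the r=4 cylinder gives a regular 12-gon of circumradius 4 (constant along its height) (area = (12/2)·4.000²·sin(360°/12) = 48.00 mm²); the cube at (3.5, 5) is not intersected at this z (z outside [4, 23.5]); the sphere at (2, -3) is not intersected at this z (|z−center|=8.060 > r=6.5); the 30×24.5 cube at (7, 9.5) contributes its full rectangle (area 735.00 mm²); Taking the union: the 2 present regions are separate (no shared area or edge), so areas and boundary lengths simply add and each stays a separate island — area = 783.00 mm². At z = 3.36: the cylinder: section is a regular 12-gon, circumradius r=4 (area = (12/2)·4.000²·sin(360°/12) = 48.00 mm²); the cube at (3.5, 5) is not intersected at this z (z outside [4, 23.5]); the sphere at (2, -3): section is a regular 12-gon, circumradius = √(r²−h²) = √(6.5²−6.14²) = 2.133 (area = (12/2)·2.133²·sin(360°/12) = 13.65 mm²); the cube at (7, 9.5) is present — its section is the full 30×24.5 rectangle (area 735.00 mm²); Taking the union: the regions partially overlap — summed areas 796.65 mm² minus the doubly-counted overlap 7.29 mm² gives 789.37 mm² — area = 789.37 mm². Checking containment: at z = 3.36 the cross-section extends beyond the z = 1.44 cross-section by about 6.37 mm².

part overhangs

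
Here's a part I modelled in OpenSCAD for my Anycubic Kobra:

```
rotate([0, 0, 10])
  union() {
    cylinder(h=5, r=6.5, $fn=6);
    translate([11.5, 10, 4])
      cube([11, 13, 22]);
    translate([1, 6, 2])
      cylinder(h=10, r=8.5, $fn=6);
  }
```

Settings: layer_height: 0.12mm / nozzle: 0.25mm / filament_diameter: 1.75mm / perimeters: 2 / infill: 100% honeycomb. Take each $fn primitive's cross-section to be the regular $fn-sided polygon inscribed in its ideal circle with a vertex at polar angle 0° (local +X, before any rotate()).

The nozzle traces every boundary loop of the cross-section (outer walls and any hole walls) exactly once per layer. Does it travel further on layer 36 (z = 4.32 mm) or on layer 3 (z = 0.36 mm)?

Layer 36 (z = 4.32): the r=6.5 cylinder contributes a regular 6-gon of circumradius 6.5 (perimeter = 2·6·6.500·sin(180°/6) = 39.00 mm); the 11×13 cube at (11.5, 10) contributes its full rectangle (perimeter 48.00 mm); the r=8.5 cylinder at (1, 6) gives a regular 6-gon of circumradius 8.5 (constant along its height) (perimeter = 2·6·8.500·sin(180°/6) = 51.00 mm); Combining (union): the regions partially overlap (shared area 64.80 mm²), so the edge portions inside another operand are dropped and the merged outline is re-measured after clipping — boundary = 106.86 mm; (rotated 10° about Z; rotation is an isometry so areas/perimeters/island counts are preserved). So its perimeter = 106.86 mm. Layer 3 (z = 0.36): the r=6.5 cylinder gives a regular 6-gon of circumradius 6.5 (constant along its height) (perimeter = 2·6·6.500·sin(180°/6) = 39.00 mm); the cube at (11.5, 10) is not intersected at this z (z outside [4, 26]); the cylinder at (1, 6) is absent (z outside [2, 12]); Combining (union): only the r=6.5 cylinder is present, so the union is just that shape — boundary = 39.00 mm; (rotated 10° about Z; rotation is an isometry so areas/perimeters/island counts are preserved). So its perimeter = 39.00 mm. Layer 36 is larger (106.86 vs 39.00 mm).

layer 36 (z = 4.32 mm)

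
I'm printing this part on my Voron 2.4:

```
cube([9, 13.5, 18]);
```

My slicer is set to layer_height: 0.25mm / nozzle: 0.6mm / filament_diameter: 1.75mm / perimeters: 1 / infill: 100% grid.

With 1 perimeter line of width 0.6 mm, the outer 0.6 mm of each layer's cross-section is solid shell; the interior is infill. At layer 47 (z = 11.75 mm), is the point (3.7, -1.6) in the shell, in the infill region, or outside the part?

At z = 11.75 mm: the cube is present — its section is the full 9×13.5 rectangle. Overall, the cross-section is a single solid region. The nearest boundary edge runs (0.00, 0.00)→(9.00, 0.00); distance from the point to it = 1.60 mm. The point is not inside any of the regions above, so it lies outside the cross-section (1.60 mm from the nearest boundary).

outside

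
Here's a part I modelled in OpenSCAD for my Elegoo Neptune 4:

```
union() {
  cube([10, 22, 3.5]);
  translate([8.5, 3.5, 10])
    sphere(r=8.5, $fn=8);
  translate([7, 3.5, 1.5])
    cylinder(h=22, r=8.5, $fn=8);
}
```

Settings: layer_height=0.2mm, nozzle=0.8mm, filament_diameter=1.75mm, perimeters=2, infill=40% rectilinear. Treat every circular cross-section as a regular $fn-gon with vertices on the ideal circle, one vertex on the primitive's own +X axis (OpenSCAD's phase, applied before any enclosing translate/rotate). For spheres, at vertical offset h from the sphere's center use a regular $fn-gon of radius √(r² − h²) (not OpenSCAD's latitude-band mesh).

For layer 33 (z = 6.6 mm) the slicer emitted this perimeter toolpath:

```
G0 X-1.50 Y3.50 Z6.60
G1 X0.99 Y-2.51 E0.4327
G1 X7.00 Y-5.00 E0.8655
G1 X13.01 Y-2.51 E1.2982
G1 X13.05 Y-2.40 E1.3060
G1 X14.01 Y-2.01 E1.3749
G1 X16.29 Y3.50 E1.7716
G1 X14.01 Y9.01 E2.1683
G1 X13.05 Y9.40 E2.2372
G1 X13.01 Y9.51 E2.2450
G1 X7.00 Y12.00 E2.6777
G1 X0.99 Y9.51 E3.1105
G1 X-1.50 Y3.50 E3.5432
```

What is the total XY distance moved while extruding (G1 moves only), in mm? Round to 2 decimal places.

Sum the Euclidean lengths of each G1 segment: total = 53.27 mm.

53.27 mm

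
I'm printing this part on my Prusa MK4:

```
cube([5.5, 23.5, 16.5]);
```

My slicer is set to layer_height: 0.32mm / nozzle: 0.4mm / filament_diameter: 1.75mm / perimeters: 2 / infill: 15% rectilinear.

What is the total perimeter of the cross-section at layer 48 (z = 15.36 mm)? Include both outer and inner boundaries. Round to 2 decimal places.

58.00 mm

At z = 15.36 mm: the cube (footprint 5.5×23.5) is included at this height (perimeter 58.00 mm). Overall, the cross-section is a single solid region. Total boundary length (outer) = 58.00 mm.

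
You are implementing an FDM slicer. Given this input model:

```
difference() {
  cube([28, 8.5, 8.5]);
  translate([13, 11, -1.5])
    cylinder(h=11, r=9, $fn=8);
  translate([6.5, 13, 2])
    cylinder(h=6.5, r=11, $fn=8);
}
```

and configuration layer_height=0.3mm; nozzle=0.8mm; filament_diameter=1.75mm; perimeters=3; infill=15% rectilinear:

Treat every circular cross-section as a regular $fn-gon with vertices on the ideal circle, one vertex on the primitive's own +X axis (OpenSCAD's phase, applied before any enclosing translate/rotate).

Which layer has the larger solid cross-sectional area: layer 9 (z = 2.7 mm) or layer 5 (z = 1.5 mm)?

Layer 9 (z = 2.7): the cube is present — its section is the full 28×8.5 rectangle (area 238.00 mm²); the r=9 cylinder at (13, 11) gives a regular 8-gon of circumradius 9 (constant along its height) (area = (8/2)·9.000²·sin(360°/8) = 229.10 mm²); the r=11 cylinder at (6.5, 13) contributes a regular 8-gon of circumradius 11 (area = (8/2)·11.000²·sin(360°/8) = 342.24 mm²); Subtracting the remaining from the first: starting from the 28×8.5 cube (238.00 mm²), the r=9 cylinder at (13, 11) partially overlaps it — only the 72.14 mm² overlap (of its 229.10 mm²) is removed, clipping the outline; the r=11 cylinder at (6.5, 13) partially overlaps it — only the 35.30 mm² overlap (of its 342.24 mm²) is removed, clipping the outline — area = 130.56 mm². So its area = 130.56 mm². Layer 5 (z = 1.5): the 28×8.5 cube contributes its full rectangle (area 238.00 mm²); the r=9 cylinder at (13, 11) contributes a regular 8-gon of circumradius 9 (area = (8/2)·9.000²·sin(360°/8) = 229.10 mm²); the cylinder at (6.5, 13) is not intersected at this z (z outside [2, 8.5]); Subtracting the remaining from the first: starting from the 28×8.5 cube (238.00 mm²), the r=9 cylinder at (13, 11) partially overlaps it — only the 72.14 mm² overlap (of its 229.10 mm²) is removed, clipping the outline — area = 165.86 mm². So its area = 165.86 mm². Layer 5 is larger (165.86 vs 130.56 mm²).

layer 5 (z = 1.5 mm)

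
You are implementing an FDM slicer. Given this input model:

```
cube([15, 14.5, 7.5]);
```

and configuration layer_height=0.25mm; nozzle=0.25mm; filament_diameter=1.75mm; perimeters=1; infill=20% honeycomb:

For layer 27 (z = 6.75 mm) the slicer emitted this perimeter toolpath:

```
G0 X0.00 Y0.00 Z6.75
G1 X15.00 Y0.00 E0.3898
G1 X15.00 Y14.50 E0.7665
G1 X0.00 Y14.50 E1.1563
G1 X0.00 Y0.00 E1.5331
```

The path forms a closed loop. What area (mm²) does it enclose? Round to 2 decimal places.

217.50 mm²

Apply the shoelace formula to the sequence of (X, Y) vertices; enclosed area = 217.50 mm².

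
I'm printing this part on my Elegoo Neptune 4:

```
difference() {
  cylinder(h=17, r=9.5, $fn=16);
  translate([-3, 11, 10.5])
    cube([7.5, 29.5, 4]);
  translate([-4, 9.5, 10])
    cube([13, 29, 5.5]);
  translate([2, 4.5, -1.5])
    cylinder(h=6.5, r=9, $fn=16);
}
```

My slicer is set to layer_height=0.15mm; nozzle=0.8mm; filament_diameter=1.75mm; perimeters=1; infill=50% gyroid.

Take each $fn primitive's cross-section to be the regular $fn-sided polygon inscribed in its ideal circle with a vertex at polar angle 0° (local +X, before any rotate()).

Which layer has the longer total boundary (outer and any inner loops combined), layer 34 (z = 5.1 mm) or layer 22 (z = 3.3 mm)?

layer 22 (z = 3.3 mm)

Layer 34 (z = 5.1): the r=9.5 cylinder gives a regular 16-gon of circumradius 9.5 (constant along its height) (perimeter = 2·16·9.500·sin(180°/16) = 59.31 mm); the cube at (-3, 11) is absent (z outside [10.5, 14.5]); the cube at (-4, 9.5) is not intersected at this z (z outside [10, 15.5]); the cylinder at (2, 4.5) does not reach this height (z outside [-1.5, 5]); Subtracting the remaining from the first: none of the subtracted shapes is present at this height, so the r=9.5 cylinder is unchanged — boundary = 59.31 mm. So its perimeter = 59.31 mm. Layer 22 (z = 3.3): the r=9.5 cylinder gives a regular 16-gon of circumradius 9.5 (constant along its height) (perimeter = 2·16·9.500·sin(180°/16) = 59.31 mm); the cube at (-3, 11) is not intersected at this z (z outside [10.5, 14.5]); the cube at (-4, 9.5) does not reach this height (z outside [10, 15.5]); the r=9 cylinder at (2, 4.5) contributes a regular 16-gon of circumradius 9 (perimeter = 2·16·9.000·sin(180°/16) = 56.19 mm); Taking the first minus the rest: starting from the r=9.5 cylinder, the r=9 cylinder at (2, 4.5) partially overlaps it — only the 172.83 mm² overlap (of its 247.98 mm²) is removed, clipping the outline — boundary = 62.47 mm. So its perimeter = 62.47 mm. Layer 22 is larger (62.47 vs 59.31 mm).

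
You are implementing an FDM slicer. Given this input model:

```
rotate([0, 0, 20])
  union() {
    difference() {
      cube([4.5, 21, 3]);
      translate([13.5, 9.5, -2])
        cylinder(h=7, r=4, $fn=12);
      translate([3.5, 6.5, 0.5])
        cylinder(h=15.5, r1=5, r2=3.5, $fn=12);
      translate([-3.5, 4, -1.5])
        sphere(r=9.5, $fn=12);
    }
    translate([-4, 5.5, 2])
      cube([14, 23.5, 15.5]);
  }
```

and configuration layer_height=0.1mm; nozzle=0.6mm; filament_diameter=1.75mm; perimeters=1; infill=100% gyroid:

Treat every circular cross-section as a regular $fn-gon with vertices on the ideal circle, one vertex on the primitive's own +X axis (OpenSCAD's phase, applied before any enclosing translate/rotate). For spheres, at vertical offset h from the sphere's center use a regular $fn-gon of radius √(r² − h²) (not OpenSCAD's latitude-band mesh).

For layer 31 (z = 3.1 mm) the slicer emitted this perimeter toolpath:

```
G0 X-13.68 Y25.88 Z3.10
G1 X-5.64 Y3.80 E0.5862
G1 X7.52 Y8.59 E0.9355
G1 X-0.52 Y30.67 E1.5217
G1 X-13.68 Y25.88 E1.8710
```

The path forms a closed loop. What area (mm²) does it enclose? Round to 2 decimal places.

329.08 mm²

Apply the shoelace formula to the sequence of (X, Y) vertices; enclosed area = 329.08 mm².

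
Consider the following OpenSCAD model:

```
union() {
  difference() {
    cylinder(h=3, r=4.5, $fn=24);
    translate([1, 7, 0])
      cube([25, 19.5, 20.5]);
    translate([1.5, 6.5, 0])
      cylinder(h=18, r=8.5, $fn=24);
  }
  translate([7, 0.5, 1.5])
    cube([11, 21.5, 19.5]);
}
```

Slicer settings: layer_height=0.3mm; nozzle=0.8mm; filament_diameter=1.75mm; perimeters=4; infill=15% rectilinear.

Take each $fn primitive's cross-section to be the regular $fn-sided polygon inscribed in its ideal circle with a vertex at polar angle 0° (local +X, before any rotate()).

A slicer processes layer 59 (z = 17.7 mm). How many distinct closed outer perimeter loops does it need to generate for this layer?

At z = 17.7 mm: the cylinder is absent (z outside [0, 3]); the 25×19.5 cube at (1, 7) contributes its full rectangle; the r=8.5 cylinder at (1.5, 6.5) contributes a regular 24-gon of circumradius 8.5; Taking the first minus the rest: the first operand is absent here, so nothing remains; the 11×21.5 cube at (7, 0.5) contributes its full rectangle; Taking the union: only the 11×21.5 cube at (7, 0.5) is present, so the union is just that shape — 1 connected region. The result has 1 disconnected region.

1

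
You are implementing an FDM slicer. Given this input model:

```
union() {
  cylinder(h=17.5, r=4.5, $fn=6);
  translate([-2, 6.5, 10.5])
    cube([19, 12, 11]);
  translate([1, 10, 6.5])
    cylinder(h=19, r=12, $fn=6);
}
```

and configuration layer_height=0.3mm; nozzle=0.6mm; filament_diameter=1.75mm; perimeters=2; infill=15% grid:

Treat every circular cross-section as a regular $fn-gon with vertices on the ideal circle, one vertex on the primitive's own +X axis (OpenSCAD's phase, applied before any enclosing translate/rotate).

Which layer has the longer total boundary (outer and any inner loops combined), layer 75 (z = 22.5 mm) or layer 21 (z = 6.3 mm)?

Layer 75 (z = 22.5): the cylinder is not intersected at this z (z outside [0, 17.5]); the cube at (-2, 6.5) does not reach this height (z outside [10.5, 21.5]); the r=12 cylinder at (1, 10) gives a regular 6-gon of circumradius 12 (constant along its height) (perimeter = 2·6·12.000·sin(180°/6) = 72.00 mm); Taking the union: only the r=12 cylinder at (1, 10) is present, so the union is just that shape — boundary = 72.00 mm. So its perimeter = 72.00 mm. Layer 21 (z = 6.3): the cylinder: section is a regular 6-gon, circumradius r=4.5 (perimeter = 2·6·4.500·sin(180°/6) = 27.00 mm); the cube at (-2, 6.5) does not reach this height (z outside [10.5, 21.5]); the cylinder at (1, 10) is absent (z outside [6.5, 25.5]); Merging all regions: only the r=4.5 cylinder is present, so the union is just that shape — boundary = 27.00 mm. So its perimeter = 27.00 mm. Layer 75 is larger (72.00 vs 27.00 mm).

layer 75 (z = 22.5 mm)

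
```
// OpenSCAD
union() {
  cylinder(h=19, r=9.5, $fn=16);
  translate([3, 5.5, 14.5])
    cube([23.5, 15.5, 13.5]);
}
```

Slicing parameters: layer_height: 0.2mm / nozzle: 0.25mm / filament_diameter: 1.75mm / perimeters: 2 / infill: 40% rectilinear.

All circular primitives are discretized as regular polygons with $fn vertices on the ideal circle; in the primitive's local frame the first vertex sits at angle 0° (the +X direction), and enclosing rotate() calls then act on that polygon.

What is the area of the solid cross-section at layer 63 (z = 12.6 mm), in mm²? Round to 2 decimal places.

At z = 12.6 mm: the r=9.5 cylinder gives a regular 16-gon of circumradius 9.5 (constant along its height) (area = (16/2)·9.500²·sin(360°/16) = 276.30 mm²); the cube at (3, 5.5) does not reach this height (z outside [14.5, 28]); Merging all regions: only the r=9.5 cylinder is present, so the union is just that shape — area = 276.30 mm². Overall, the cross-section is a single solid region. Net area = 276.30 mm².

276.30 mm²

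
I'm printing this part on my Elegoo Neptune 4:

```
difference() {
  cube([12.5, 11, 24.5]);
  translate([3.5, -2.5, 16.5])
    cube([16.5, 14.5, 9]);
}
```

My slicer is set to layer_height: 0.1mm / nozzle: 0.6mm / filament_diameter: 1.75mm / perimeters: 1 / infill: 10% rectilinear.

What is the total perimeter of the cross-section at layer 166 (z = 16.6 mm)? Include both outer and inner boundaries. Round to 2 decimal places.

29.00 mm

At z = 16.6 mm: the cube (footprint 12.5×11) is included at this height (perimeter 47.00 mm); the cube at (3.5, -2.5) (footprint 16.5×14.5) is included at this height (perimeter 62.00 mm); Taking the first minus the rest: starting from the 12.5×11 cube, the 16.5×14.5 cube at (3.5, -2.5) partially overlaps it — only the 99.00 mm² overlap (of its 239.25 mm²) is removed, clipping the outline — boundary = 29.00 mm. Overall, the cross-section is a single solid region. Total boundary length (outer) = 29.00 mm.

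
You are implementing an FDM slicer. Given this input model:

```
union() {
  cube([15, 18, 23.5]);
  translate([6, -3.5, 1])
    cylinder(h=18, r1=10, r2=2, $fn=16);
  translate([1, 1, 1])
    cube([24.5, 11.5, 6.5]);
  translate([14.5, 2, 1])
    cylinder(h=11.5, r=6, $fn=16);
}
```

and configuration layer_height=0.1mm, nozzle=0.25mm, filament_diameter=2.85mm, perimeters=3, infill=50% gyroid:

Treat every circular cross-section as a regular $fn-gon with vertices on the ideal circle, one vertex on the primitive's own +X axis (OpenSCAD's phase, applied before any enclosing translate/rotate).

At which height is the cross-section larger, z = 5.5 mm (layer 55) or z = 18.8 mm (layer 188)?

Layer 55 (z = 5.5): the cube (footprint 15×18) is included at this height (area 270.00 mm²); the cone at (6, -3.5): at t=0.250 of its height the radius interpolates to r₁+(r₂−r₁)t = 8.000, giving a regular 16-gon of that circumradius (area = (16/2)·8.000²·sin(360°/16) = 195.93 mm²); the 24.5×11.5 cube at (1, 1) contributes its full rectangle (area 281.75 mm²); the cylinder at (14.5, 2): section is a regular 16-gon, circumradius r=6 (area = (16/2)·6.000²·sin(360°/16) = 110.21 mm²); Merging all regions: the regions partially overlap — summed areas 857.90 mm² minus the doubly-counted overlap 290.40 mm² gives 567.50 mm² — area = 567.50 mm². So its area = 567.50 mm². Layer 188 (z = 18.8): the cube is present — its section is the full 15×18 rectangle (area 270.00 mm²); the cone at (6, -3.5) (r1=10→r2=2) has section circumradius 2.089 here — a regular 16-gon (area = (16/2)·2.089²·sin(360°/16) = 13.36 mm²); the cube at (1, 1) is absent (z outside [1, 7.5]); the cylinder at (14.5, 2) is not intersected at this z (z outside [1, 12.5]); Combining (union): the 2 present regions are separate (no shared area or edge), so areas and boundary lengths simply add and each stays a separate island — area = 283.36 mm². So its area = 283.36 mm². Layer 55 is larger (567.50 vs 283.36 mm²).

layer 55 (z = 5.5 mm)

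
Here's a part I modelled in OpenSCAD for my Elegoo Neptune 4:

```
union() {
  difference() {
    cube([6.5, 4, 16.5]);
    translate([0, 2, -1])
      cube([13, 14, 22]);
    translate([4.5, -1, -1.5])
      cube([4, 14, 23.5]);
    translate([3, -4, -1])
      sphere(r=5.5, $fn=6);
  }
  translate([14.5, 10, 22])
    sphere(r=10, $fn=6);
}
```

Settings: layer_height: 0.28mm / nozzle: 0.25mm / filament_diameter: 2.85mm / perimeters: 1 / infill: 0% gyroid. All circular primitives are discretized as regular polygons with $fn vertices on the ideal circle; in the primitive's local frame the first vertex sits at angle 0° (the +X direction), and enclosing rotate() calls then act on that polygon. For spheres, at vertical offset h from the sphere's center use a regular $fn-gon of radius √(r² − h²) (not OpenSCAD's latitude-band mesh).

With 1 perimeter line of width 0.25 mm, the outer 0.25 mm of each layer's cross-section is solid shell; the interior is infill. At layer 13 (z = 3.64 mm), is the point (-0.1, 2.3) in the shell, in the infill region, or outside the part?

At z = 3.64 mm: the cube (footprint 6.5×4) is included at this height; the cube at (0, 2) is present — its section is the full 13×14 rectangle; the cube at (4.5, -1) is present — its section is the full 4×14 rectangle; the sphere at (3, -4): section is a regular 6-gon, circumradius = √(r²−h²) = √(5.5²−4.64²) = 2.953; After the difference (first − rest): starting from the 6.5×4 cube, the 13×14 cube at (0, 2) partially overlaps it — only the 13.00 mm² overlap (of its 182.00 mm²) is removed, clipping the outline; the 4×14 cube at (4.5, -1) partially overlaps it — only the 4.00 mm² overlap (of its 56.00 mm²) is removed, clipping the outline; the r=5.5 sphere at (3, -4) misses the remaining region (no effect) — 1 connected region; the sphere at (14.5, 10) does not reach this height (|z−center|=18.360 > r=10); Combining (union): only that combined region is present, so the union is just that shape — 1 connected region. Overall, the cross-section is a single solid region. The nearest boundary edge runs (0.00, 0.00)→(0.00, 2.00); distance from the point to it = 0.32 mm. The point is not inside any of the regions above, so it lies outside the cross-section (0.32 mm from the nearest boundary).

outside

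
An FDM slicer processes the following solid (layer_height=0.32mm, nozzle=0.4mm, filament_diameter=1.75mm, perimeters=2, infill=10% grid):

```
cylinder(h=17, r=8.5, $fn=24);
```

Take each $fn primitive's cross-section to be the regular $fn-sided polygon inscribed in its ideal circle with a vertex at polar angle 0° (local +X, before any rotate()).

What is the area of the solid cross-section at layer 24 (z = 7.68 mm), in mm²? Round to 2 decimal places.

At z = 7.68 mm: the r=8.5 cylinder contributes a regular 24-gon of circumradius 8.5 (area = (24/2)·8.500²·sin(360°/24) = 224.40 mm²). Overall, the cross-section is a single solid region. Net area = 224.40 mm².

224.40 mm²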